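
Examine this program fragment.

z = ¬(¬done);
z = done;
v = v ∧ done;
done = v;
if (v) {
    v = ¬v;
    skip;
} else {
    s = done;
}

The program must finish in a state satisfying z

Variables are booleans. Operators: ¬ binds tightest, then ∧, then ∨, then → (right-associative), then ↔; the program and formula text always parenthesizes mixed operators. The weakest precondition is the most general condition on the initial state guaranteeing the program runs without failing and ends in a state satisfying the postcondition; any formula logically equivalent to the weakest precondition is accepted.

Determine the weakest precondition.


Working backward. After the program, z must hold.
Then branch requires z; else branch requires z.
Before the if: (v → z) ∧ ((¬v) → z)
Before done := v: (v → z) ∧ ((¬v) → z)
Before v := v ∧ done: ((v ∧ done) → z) ∧ ((¬(v ∧ done)) → z)
Before z := done: ((v ∧ done) → done) ∧ ((¬(v ∧ done)) → done)
Before z := ¬(¬done): ((v ∧ done) → done) ∧ ((¬(v ∧ done)) → done)
Answer: WP = ((v ∧ done) → done) ∧ ((¬(v ∧ done)) → done)


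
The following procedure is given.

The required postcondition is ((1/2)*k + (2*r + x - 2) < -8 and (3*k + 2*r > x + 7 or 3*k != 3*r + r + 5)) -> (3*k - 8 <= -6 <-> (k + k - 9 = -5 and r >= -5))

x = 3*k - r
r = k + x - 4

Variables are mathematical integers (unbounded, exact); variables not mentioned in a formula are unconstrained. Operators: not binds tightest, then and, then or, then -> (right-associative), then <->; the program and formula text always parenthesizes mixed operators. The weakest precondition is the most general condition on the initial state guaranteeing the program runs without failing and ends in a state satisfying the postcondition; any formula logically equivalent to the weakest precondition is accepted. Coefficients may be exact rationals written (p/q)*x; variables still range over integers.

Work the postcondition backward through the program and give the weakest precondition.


Working backward. After the program, the postcondition ((1/2)*k + (2*r + x - 2) < -8 and (3*k + 2*r > x + 7 or 3*k != 3*r + r + 5)) -> (3*k - 8 <= -6 <-> (k + k - 9 = -5 and r >= -5)) must hold; in canonical form it is ((1/2)*k + 2*r + x < -6 and (3*k + 2*r > x + 7 or 3*k != 4*r + 5)) -> (3*k <= 2 <-> (2*k = 4 and r >= -5)).
Before r := k + x - 4: ((5/2)*k + 3*x < 2 and (5*k + x > 15 or k + 4*x != 11)) -> (3*k <= 2 <-> (2*k = 4 and k + x >= -1))
Before x := 3*k - r: ((23/2)*k < 3*r + 2 and (8*k > r + 15 or 13*k != 4*r + 11)) -> (3*k <= 2 <-> (2*k = 4 and 4*k >= r - 1))
Answer: WP = ((23/2)*k < 3*r + 2 and (8*k > r + 15 or 13*k != 4*r + 11)) -> (3*k <= 2 <-> (2*k = 4 and 4*k >= r - 1))


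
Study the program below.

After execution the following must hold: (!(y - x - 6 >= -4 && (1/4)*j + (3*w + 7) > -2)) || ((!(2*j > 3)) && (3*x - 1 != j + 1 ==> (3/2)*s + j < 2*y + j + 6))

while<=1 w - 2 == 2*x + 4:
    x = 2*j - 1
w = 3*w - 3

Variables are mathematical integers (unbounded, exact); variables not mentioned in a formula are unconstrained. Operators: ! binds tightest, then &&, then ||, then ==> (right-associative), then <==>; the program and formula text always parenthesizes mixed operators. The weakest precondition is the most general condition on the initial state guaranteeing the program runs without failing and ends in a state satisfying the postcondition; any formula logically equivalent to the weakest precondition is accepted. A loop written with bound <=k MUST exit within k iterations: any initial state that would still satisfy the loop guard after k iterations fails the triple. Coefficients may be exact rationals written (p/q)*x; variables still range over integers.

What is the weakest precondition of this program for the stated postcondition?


Working backward. After the program, the postcondition (!(y - x - 6 >= -4 && (1/4)*j + (3*w + 7) > -2)) || ((!(2*j > 3)) && (3*x - 1 != j + 1 ==> (3/2)*s + j < 2*y + j + 6)) must hold; in canonical form it is (!(y >= x + 2 && (1/4)*j + 3*w > -9)) || ((!(2*j > 3)) && (3*x != j + 2 ==> (3/2)*s < 2*y + 6)).
Before w := 3*w - 3: (!(y >= x + 2 && (1/4)*j + 9*w > 0)) || ((!(2*j > 3)) && (3*x != j + 2 ==> (3/2)*s < 2*y + 6))
Before the loop (bound <=1), unroll the exhaustion recursion (WP_0 = exit-now case; WP_j = one more guarded iteration, up to j = 1):
  WP_0: (!(w == 2*x + 6)) && ((!(y >= x + 2 && (1/4)*j + 9*w > 0)) || ((!(2*j > 3)) && (3*x != j + 2 ==> (3/2)*s < 2*y + 6)))
  WP_1: (w == 2*x + 6 ==> ((!(w == 4*j + 4)) && ((!(y >= 2*j + 1 && (1/4)*j + 9*w > 0)) || ((!(2*j > 3)) && (5*j != 5 ==> (3/2)*s < 2*y + 6))))) && ((!(w == 2*x + 6)) ==> ((!(y >= x + 2 && (1/4)*j + 9*w > 0)) || ((!(2*j > 3)) && (3*x != j + 2 ==> (3/2)*s < 2*y + 6))))
So before the loop: (w == 2*x + 6 ==> ((!(w == 4*j + 4)) && ((!(y >= 2*j + 1 && (1/4)*j + 9*w > 0)) || ((!(2*j > 3)) && (5*j != 5 ==> (3/2)*s < 2*y + 6))))) && ((!(w == 2*x + 6)) ==> ((!(y >= x + 2 && (1/4)*j + 9*w > 0)) || ((!(2*j > 3)) && (3*x != j + 2 ==> (3/2)*s < 2*y + 6))))
Answer: WP = (w == 2*x + 6 ==> ((!(w == 4*j + 4)) && ((!(y >= 2*j + 1 && (1/4)*j + 9*w > 0)) || ((!(2*j > 3)) && (5*j != 5 ==> (3/2)*s < 2*y + 6))))) && ((!(w == 2*x + 6)) ==> ((!(y >= x + 2 && (1/4)*j + 9*w > 0)) || ((!(2*j > 3)) && (3*x != j + 2 ==> (3/2)*s < 2*y + 6))))


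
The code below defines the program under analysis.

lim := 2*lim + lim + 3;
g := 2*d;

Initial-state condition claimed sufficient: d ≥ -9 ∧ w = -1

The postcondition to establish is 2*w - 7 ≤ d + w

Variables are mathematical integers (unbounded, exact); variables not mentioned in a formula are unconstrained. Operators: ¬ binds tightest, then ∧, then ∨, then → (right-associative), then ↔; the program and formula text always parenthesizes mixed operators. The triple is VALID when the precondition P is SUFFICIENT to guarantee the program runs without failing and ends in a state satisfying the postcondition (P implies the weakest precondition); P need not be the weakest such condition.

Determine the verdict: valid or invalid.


Working backward. After the program, the postcondition 2*w - 7 ≤ d + w must hold; in canonical form it is w ≤ d + 7.
Before g := 2*d: w ≤ d + 7
Before lim := 2*lim + lim + 3: w ≤ d + 7
The weakest precondition is w ≤ d + 7.
Check whether d ≥ -9 ∧ w = -1 implies it.
Countermodel: at the initial state d = -9, w = -1, the precondition holds but the weakest precondition fails.
Answer: invalid


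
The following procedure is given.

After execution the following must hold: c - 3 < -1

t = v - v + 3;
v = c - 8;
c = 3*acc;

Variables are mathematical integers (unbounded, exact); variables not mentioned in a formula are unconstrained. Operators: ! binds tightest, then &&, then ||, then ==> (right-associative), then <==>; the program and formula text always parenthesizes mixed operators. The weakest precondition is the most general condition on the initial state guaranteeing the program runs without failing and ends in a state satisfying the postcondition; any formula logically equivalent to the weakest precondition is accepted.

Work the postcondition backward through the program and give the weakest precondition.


Working backward. After the program, the postcondition c - 3 < -1 must hold; in canonical form it is c < 2.
Before c := 3*acc: 3*acc < 2
Before v := c - 8: 3*acc < 2
Before t := v - v + 3: 3*acc < 2
Answer: WP = 3*acc < 2


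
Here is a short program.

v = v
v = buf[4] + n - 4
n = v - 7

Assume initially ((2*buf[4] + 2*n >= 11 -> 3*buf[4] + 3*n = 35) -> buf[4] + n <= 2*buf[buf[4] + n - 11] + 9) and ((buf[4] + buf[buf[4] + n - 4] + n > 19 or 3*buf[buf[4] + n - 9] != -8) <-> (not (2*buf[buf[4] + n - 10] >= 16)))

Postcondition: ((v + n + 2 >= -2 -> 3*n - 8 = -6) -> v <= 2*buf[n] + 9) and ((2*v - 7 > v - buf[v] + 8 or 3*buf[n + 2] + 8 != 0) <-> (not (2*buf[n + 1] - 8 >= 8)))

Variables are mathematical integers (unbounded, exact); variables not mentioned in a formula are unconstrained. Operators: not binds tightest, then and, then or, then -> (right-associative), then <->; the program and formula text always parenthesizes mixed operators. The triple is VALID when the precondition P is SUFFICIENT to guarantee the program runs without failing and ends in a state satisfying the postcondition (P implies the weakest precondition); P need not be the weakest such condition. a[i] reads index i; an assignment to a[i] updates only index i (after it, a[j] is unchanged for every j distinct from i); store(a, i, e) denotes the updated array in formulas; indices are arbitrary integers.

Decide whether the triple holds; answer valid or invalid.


Working backward. After the program, the postcondition ((v + n + 2 >= -2 -> 3*n - 8 = -6) -> v <= 2*buf[n] + 9) and ((2*v - 7 > v - buf[v] + 8 or 3*buf[n + 2] + 8 != 0) <-> (not (2*buf[n + 1] - 8 >= 8))) must hold; in canonical form it is ((n + v >= -4 -> 3*n = 2) -> v <= 2*buf[n] + 9) and ((buf[v] + v > 15 or 3*buf[n + 2] != -8) <-> (not (2*buf[n + 1] >= 16))).
Before n := v - 7: ((2*v >= 3 -> 3*v = 23) -> v <= 2*buf[v - 7] + 9) and ((buf[v] + v > 15 or 3*buf[v - 5] != -8) <-> (not (2*buf[v - 6] >= 16)))
Before v := buf[4] + n - 4: ((2*buf[4] + 2*n >= 11 -> 3*buf[4] + 3*n = 35) -> buf[4] + n <= 2*buf[buf[4] + n - 11] + 13) and ((buf[4] + buf[buf[4] + n - 4] + n > 19 or 3*buf[buf[4] + n - 9] != -8) <-> (not (2*buf[buf[4] + n - 10] >= 16)))
Before v := v: ((2*buf[4] + 2*n >= 11 -> 3*buf[4] + 3*n = 35) -> buf[4] + n <= 2*buf[buf[4] + n - 11] + 13) and ((buf[4] + buf[buf[4] + n - 4] + n > 19 or 3*buf[buf[4] + n - 9] != -8) <-> (not (2*buf[buf[4] + n - 10] >= 16)))
The weakest precondition is ((2*buf[4] + 2*n >= 11 -> 3*buf[4] + 3*n = 35) -> buf[4] + n <= 2*buf[buf[4] + n - 11] + 13) and ((buf[4] + buf[buf[4] + n - 4] + n > 19 or 3*buf[buf[4] + n - 9] != -8) <-> (not (2*buf[buf[4] + n - 10] >= 16))).
Check whether ((2*buf[4] + 2*n >= 11 -> 3*buf[4] + 3*n = 35) -> buf[4] + n <= 2*buf[buf[4] + n - 11] + 9) and ((buf[4] + buf[buf[4] + n - 4] + n > 19 or 3*buf[buf[4] + n - 9] != -8) <-> (not (2*buf[buf[4] + n - 10] >= 16))) implies it.
Every state satisfying the precondition satisfies the weakest precondition: the implication holds.
Answer: valid


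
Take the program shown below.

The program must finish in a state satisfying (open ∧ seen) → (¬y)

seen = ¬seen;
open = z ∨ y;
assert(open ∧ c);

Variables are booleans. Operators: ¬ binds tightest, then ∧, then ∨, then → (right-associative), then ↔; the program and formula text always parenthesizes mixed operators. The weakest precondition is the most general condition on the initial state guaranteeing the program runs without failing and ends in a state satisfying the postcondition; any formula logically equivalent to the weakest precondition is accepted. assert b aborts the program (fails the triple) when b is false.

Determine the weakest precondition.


Working backward. After the program, (open ∧ seen) → (¬y) must hold.
Before assert open ∧ c: open ∧ c ∧ ((open ∧ seen) → (¬y))
Before open := z ∨ y: (z ∨ y) ∧ c ∧ (((z ∨ y) ∧ seen) → (¬y))
Before seen := ¬seen: (z ∨ y) ∧ c ∧ (((z ∨ y) ∧ (¬seen)) → (¬y))
Answer: WP = (z ∨ y) ∧ c ∧ (((z ∨ y) ∧ (¬seen)) → (¬y))


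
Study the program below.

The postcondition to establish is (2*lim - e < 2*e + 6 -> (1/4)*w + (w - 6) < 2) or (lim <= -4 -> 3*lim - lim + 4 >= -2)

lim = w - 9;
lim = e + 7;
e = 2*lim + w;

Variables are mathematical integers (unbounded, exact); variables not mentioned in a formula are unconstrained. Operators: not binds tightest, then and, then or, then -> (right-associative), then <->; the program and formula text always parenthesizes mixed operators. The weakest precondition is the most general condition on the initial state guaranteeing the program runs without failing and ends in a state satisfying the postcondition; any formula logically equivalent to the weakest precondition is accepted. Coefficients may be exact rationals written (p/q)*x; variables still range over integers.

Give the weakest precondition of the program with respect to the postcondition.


Working backward. After the program, the postcondition (2*lim - e < 2*e + 6 -> (1/4)*w + (w - 6) < 2) or (lim <= -4 -> 3*lim - lim + 4 >= -2) must hold; in canonical form it is (2*lim < 3*e + 6 -> (5/4)*w < 8) or (lim <= -4 -> 2*lim >= -6).
Before e := 2*lim + w: (4*lim + 3*w > -6 -> (5/4)*w < 8) or (lim <= -4 -> 2*lim >= -6)
Before lim := e + 7: (4*e + 3*w > -34 -> (5/4)*w < 8) or (e <= -11 -> 2*e >= -20)
Before lim := w - 9: (4*e + 3*w > -34 -> (5/4)*w < 8) or (e <= -11 -> 2*e >= -20)
Answer: WP = (4*e + 3*w > -34 -> (5/4)*w < 8) or (e <= -11 -> 2*e >= -20)


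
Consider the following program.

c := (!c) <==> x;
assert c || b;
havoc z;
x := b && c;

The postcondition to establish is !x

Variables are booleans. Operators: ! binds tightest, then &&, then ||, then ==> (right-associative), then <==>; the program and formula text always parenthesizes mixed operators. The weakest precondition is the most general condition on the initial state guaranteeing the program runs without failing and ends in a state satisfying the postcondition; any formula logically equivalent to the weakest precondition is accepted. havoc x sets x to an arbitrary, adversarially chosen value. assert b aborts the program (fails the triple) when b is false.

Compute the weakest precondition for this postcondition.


Working backward. After the program, !x must hold.
Before x := b && c: !(b && c)
Before havoc z: !(b && c)
Before assert c || b: (c || b) && (!(b && c))
Before c := (!c) <==> x: (((!c) <==> x) || b) && (!(b && ((!c) <==> x)))
Answer: WP = (((!c) <==> x) || b) && (!(b && ((!c) <==> x)))


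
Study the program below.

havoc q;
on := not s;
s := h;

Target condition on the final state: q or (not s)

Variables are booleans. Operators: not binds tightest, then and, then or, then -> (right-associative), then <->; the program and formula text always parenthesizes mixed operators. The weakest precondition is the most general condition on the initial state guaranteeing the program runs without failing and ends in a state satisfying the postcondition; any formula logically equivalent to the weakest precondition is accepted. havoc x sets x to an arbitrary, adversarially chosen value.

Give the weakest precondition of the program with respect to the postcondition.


Working backward. After the program, q or (not s) must hold.
Before s := h: q or (not h)
Before on := not s: q or (not h)
Before havoc q: not h
Answer: WP = not h


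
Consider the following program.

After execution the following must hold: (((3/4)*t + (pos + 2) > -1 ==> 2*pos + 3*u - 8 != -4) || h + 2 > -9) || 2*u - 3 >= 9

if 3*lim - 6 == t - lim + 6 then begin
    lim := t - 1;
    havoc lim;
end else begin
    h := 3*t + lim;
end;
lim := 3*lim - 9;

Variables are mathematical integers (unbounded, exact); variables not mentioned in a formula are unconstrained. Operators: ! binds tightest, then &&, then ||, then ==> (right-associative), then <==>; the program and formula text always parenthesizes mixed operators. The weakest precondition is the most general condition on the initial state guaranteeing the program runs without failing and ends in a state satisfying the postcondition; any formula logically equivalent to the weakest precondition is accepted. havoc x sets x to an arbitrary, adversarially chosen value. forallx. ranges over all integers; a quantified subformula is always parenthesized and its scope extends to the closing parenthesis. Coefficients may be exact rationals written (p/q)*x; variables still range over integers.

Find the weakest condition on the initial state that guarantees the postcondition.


Working backward. After the program, the postcondition (((3/4)*t + (pos + 2) > -1 ==> 2*pos + 3*u - 8 != -4) || h + 2 > -9) || 2*u - 3 >= 9 must hold; in canonical form it is (pos + (3/4)*t > -3 ==> 2*pos + 3*u != 4) || h > -11 || 2*u >= 12.
Before lim := 3*lim - 9: (pos + (3/4)*t > -3 ==> 2*pos + 3*u != 4) || h > -11 || 2*u >= 12
Then branch requires (pos + (3/4)*t > -3 ==> 2*pos + 3*u != 4) || h > -11 || 2*u >= 12; else branch requires (pos + (3/4)*t > -3 ==> 2*pos + 3*u != 4) || lim + 3*t > -11 || 2*u >= 12.
Before the if: (4*lim == t + 12 ==> ((pos + (3/4)*t > -3 ==> 2*pos + 3*u != 4) || h > -11 || 2*u >= 12)) && ((!(4*lim == t + 12)) ==> ((pos + (3/4)*t > -3 ==> 2*pos + 3*u != 4) || lim + 3*t > -11 || 2*u >= 12))
Answer: WP = (4*lim == t + 12 ==> ((pos + (3/4)*t > -3 ==> 2*pos + 3*u != 4) || h > -11 || 2*u >= 12)) && ((!(4*lim == t + 12)) ==> ((pos + (3/4)*t > -3 ==> 2*pos + 3*u != 4) || lim + 3*t > -11 || 2*u >= 12))


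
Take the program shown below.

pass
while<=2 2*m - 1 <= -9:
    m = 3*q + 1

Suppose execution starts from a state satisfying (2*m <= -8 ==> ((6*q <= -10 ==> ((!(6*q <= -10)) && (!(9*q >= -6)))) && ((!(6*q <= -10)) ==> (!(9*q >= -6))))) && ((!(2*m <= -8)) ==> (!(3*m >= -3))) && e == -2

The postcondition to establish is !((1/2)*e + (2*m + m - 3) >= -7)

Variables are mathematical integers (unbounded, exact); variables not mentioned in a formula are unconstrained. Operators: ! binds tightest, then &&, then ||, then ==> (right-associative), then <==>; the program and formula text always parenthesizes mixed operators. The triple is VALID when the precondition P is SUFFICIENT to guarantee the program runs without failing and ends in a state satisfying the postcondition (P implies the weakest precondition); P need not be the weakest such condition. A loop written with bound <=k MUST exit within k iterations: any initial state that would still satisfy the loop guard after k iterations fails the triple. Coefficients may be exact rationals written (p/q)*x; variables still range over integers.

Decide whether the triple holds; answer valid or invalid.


Working backward. After the program, the postcondition !((1/2)*e + (2*m + m - 3) >= -7) must hold; in canonical form it is !((1/2)*e + 3*m >= -4).
Before the loop (bound <=2), unroll the exhaustion recursion (WP_0 = exit-now case; WP_j = one more guarded iteration, up to j = 2):
  WP_0: (!(2*m <= -8)) && (!((1/2)*e + 3*m >= -4))
  WP_1: (2*m <= -8 ==> ((!(6*q <= -10)) && (!((1/2)*e + 9*q >= -7)))) && ((!(2*m <= -8)) ==> (!((1/2)*e + 3*m >= -4)))
  WP_2: (2*m <= -8 ==> ((6*q <= -10 ==> ((!(6*q <= -10)) && (!((1/2)*e + 9*q >= -7)))) && ((!(6*q <= -10)) ==> (!((1/2)*e + 9*q >= -7))))) && ((!(2*m <= -8)) ==> (!((1/2)*e + 3*m >= -4)))
So before the loop: (2*m <= -8 ==> ((6*q <= -10 ==> ((!(6*q <= -10)) && (!((1/2)*e + 9*q >= -7)))) && ((!(6*q <= -10)) ==> (!((1/2)*e + 9*q >= -7))))) && ((!(2*m <= -8)) ==> (!((1/2)*e + 3*m >= -4)))
Before skip: (2*m <= -8 ==> ((6*q <= -10 ==> ((!(6*q <= -10)) && (!((1/2)*e + 9*q >= -7)))) && ((!(6*q <= -10)) ==> (!((1/2)*e + 9*q >= -7))))) && ((!(2*m <= -8)) ==> (!((1/2)*e + 3*m >= -4)))
The weakest precondition is (2*m <= -8 ==> ((6*q <= -10 ==> ((!(6*q <= -10)) && (!((1/2)*e + 9*q >= -7)))) && ((!(6*q <= -10)) ==> (!((1/2)*e + 9*q >= -7))))) && ((!(2*m <= -8)) ==> (!((1/2)*e + 3*m >= -4))).
Check whether (2*m <= -8 ==> ((6*q <= -10 ==> ((!(6*q <= -10)) && (!(9*q >= -6)))) && ((!(6*q <= -10)) ==> (!(9*q >= -6))))) && ((!(2*m <= -8)) ==> (!(3*m >= -3))) && e == -2 implies it.
Every state satisfying the precondition satisfies the weakest precondition: the implication holds.
Answer: valid


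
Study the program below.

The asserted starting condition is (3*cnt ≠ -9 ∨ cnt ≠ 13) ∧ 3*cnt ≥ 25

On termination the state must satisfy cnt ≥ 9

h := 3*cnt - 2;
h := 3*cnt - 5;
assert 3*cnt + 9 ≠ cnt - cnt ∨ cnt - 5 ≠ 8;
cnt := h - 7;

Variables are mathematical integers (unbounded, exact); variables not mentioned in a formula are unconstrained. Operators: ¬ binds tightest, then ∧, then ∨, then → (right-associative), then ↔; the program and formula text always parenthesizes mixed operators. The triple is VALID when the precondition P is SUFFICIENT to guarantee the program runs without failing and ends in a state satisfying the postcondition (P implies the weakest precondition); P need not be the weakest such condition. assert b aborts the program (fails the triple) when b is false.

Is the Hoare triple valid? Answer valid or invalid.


Working backward. After the program, cnt ≥ 9 must hold.
Before cnt := h - 7: h ≥ 16
Before assert 3*cnt + 9 ≠ cnt - cnt ∨ cnt - 5 ≠ 8: (3*cnt ≠ -9 ∨ cnt ≠ 13) ∧ h ≥ 16
Before h := 3*cnt - 5: (3*cnt ≠ -9 ∨ cnt ≠ 13) ∧ 3*cnt ≥ 21
Before h := 3*cnt - 2: (3*cnt ≠ -9 ∨ cnt ≠ 13) ∧ 3*cnt ≥ 21
The weakest precondition is (3*cnt ≠ -9 ∨ cnt ≠ 13) ∧ 3*cnt ≥ 21.
Check whether (3*cnt ≠ -9 ∨ cnt ≠ 13) ∧ 3*cnt ≥ 25 implies it.
Every state satisfying the precondition satisfies the weakest precondition: the implication holds.
Answer: valid


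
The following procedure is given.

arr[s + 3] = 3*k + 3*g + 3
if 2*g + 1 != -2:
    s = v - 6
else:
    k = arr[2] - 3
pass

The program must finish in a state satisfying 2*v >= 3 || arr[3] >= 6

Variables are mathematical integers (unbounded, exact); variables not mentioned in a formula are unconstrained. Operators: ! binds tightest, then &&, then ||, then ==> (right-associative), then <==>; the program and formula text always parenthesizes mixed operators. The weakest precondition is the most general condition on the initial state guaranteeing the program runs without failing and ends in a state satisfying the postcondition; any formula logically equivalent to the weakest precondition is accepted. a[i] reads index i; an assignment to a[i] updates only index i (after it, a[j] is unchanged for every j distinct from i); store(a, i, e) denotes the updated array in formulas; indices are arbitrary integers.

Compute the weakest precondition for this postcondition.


Working backward. After the program, 2*v >= 3 || arr[3] >= 6 must hold.
Before skip: 2*v >= 3 || arr[3] >= 6
Then branch requires 2*v >= 3 || arr[3] >= 6; else branch requires 2*v >= 3 || arr[3] >= 6.
Before the if: (2*g != -3 ==> (2*v >= 3 || arr[3] >= 6)) && ((!(2*g != -3)) ==> (2*v >= 3 || arr[3] >= 6))
Before arr[s + 3] := 3*k + 3*g + 3: (2*g != -3 ==> (2*v >= 3 || store(arr, s + 3, 3*g + 3*k + 3)[3] >= 6)) && ((!(2*g != -3)) ==> (2*v >= 3 || store(arr, s + 3, 3*g + 3*k + 3)[3] >= 6))
Answer: WP = (2*g != -3 ==> (2*v >= 3 || store(arr, s + 3, 3*g + 3*k + 3)[3] >= 6)) && ((!(2*g != -3)) ==> (2*v >= 3 || store(arr, s + 3, 3*g + 3*k + 3)[3] >= 6))


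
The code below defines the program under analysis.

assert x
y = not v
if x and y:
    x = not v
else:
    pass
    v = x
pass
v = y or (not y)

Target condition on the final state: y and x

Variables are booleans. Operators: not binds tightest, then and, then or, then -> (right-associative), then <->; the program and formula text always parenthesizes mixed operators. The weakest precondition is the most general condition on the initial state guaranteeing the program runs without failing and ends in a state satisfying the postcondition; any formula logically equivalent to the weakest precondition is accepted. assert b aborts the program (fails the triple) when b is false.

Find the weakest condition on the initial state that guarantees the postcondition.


Working backward. After the program, y and x must hold.
Before v := y or (not y): y and x
Before skip: y and x
Then branch requires y and (not v); else branch requires y and x.
Before the if: ((x and y) -> (y and (not v))) and ((not (x and y)) -> (y and x))
Before y := not v: ((x and (not v)) -> (not v)) and ((not (x and (not v))) -> ((not v) and x))
Before assert x: x and ((x and (not v)) -> (not v)) and ((not (x and (not v))) -> ((not v) and x))
Answer: WP = x and ((x and (not v)) -> (not v)) and ((not (x and (not v))) -> ((not v) and x))


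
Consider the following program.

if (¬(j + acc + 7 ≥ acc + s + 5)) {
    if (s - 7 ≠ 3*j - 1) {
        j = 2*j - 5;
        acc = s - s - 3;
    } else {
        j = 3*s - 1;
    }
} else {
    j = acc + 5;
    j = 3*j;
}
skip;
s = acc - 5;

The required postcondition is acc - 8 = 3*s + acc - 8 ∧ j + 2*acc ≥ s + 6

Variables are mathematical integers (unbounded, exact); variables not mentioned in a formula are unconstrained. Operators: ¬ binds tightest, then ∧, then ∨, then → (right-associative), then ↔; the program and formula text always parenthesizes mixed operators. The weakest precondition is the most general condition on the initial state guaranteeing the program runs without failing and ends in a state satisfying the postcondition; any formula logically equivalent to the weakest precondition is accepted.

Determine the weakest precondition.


Working backward. After the program, the postcondition acc - 8 = 3*s + acc - 8 ∧ j + 2*acc ≥ s + 6 must hold; in canonical form it is 3*s = 0 ∧ 2*acc + j ≥ s + 6.
Before s := acc - 5: 3*acc = 15 ∧ acc + j ≥ 1
Before skip: 3*acc = 15 ∧ acc + j ≥ 1
Then branch requires (¬(s ≠ 3*j + 6)) ∧ ((¬(s ≠ 3*j + 6)) → (3*acc = 15 ∧ acc + 3*s ≥ 2)); else branch requires 3*acc = 15 ∧ 4*acc ≥ -14.
Before the if: ((¬(j ≥ s - 2)) → ((¬(s ≠ 3*j + 6)) ∧ ((¬(s ≠ 3*j + 6)) → (3*acc = 15 ∧ acc + 3*s ≥ 2)))) ∧ (j ≥ s - 2 → (3*acc = 15 ∧ 4*acc ≥ -14))
Answer: WP = ((¬(j ≥ s - 2)) → ((¬(s ≠ 3*j + 6)) ∧ ((¬(s ≠ 3*j + 6)) → (3*acc = 15 ∧ acc + 3*s ≥ 2)))) ∧ (j ≥ s - 2 → (3*acc = 15 ∧ 4*acc ≥ -14))


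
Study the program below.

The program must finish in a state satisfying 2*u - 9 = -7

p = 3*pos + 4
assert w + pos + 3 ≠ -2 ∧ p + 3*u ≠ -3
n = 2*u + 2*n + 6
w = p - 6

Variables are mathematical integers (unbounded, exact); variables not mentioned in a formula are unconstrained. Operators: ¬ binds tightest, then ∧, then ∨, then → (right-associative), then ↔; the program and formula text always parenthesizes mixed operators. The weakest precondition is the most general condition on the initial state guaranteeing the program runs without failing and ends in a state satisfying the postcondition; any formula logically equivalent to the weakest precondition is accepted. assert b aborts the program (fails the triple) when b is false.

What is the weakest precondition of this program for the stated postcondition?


Working backward. After the program, the postcondition 2*u - 9 = -7 must hold; in canonical form it is 2*u = 2.
Before w := p - 6: 2*u = 2
Before n := 2*u + 2*n + 6: 2*u = 2
Before assert w + pos + 3 ≠ -2 ∧ p + 3*u ≠ -3: pos + w ≠ -5 ∧ p + 3*u ≠ -3 ∧ 2*u = 2
Before p := 3*pos + 4: pos + w ≠ -5 ∧ 3*pos + 3*u ≠ -7 ∧ 2*u = 2
Answer: WP = pos + w ≠ -5 ∧ 3*pos + 3*u ≠ -7 ∧ 2*u = 2


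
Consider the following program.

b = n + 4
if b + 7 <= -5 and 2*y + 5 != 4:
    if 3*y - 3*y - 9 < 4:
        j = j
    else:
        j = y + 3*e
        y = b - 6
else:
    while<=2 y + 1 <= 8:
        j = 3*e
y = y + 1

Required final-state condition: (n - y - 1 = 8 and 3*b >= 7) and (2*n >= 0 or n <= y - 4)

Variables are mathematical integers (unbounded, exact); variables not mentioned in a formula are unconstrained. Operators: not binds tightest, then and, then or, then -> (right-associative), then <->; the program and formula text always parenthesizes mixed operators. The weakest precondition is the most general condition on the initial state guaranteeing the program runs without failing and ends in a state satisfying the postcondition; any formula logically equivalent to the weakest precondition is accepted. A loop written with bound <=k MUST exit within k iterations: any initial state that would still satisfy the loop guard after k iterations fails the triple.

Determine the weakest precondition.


Working backward. After the program, the postcondition (n - y - 1 = 8 and 3*b >= 7) and (2*n >= 0 or n <= y - 4) must hold; in canonical form it is n = y + 9 and 3*b >= 7 and (2*n >= 0 or n <= y - 4).
Before y := y + 1: n = y + 10 and 3*b >= 7 and (2*n >= 0 or n <= y - 3)
Then branch requires n = y + 10 and 3*b >= 7 and (2*n >= 0 or n <= y - 3); else branch requires (y <= 7 -> ((y <= 7 -> ((not (y <= 7)) and n = y + 10 and 3*b >= 7 and (2*n >= 0 or n <= y - 3))) and ((not (y <= 7)) -> (n = y + 10 and 3*b >= 7 and (2*n >= 0 or n <= y - 3))))) and ((not (y <= 7)) -> (n = y + 10 and 3*b >= 7 and (2*n >= 0 or n <= y - 3))).
Before the if: ((b <= -12 and 2*y != -1) -> (n = y + 10 and 3*b >= 7 and (2*n >= 0 or n <= y - 3))) and ((not (b <= -12 and 2*y != -1)) -> ((y <= 7 -> ((y <= 7 -> ((not (y <= 7)) and n = y + 10 and 3*b >= 7 and (2*n >= 0 or n <= y - 3))) and ((not (y <= 7)) -> (n = y + 10 and 3*b >= 7 and (2*n >= 0 or n <= y - 3))))) and ((not (y <= 7)) -> (n = y + 10 and 3*b >= 7 and (2*n >= 0 or n <= y - 3)))))
Before b := n + 4: ((n <= -16 and 2*y != -1) -> (n = y + 10 and 3*n >= -5 and (2*n >= 0 or n <= y - 3))) and ((not (n <= -16 and 2*y != -1)) -> ((y <= 7 -> ((y <= 7 -> ((not (y <= 7)) and n = y + 10 and 3*n >= -5 and (2*n >= 0 or n <= y - 3))) and ((not (y <= 7)) -> (n = y + 10 and 3*n >= -5 and (2*n >= 0 or n <= y - 3))))) and ((not (y <= 7)) -> (n = y + 10 and 3*n >= -5 and (2*n >= 0 or n <= y - 3)))))
Answer: WP = ((n <= -16 and 2*y != -1) -> (n = y + 10 and 3*n >= -5 and (2*n >= 0 or n <= y - 3))) and ((not (n <= -16 and 2*y != -1)) -> ((y <= 7 -> ((y <= 7 -> ((not (y <= 7)) and n = y + 10 and 3*n >= -5 and (2*n >= 0 or n <= y - 3))) and ((not (y <= 7)) -> (n = y + 10 and 3*n >= -5 and (2*n >= 0 or n <= y - 3))))) and ((not (y <= 7)) -> (n = y + 10 and 3*n >= -5 and (2*n >= 0 or n <= y - 3)))))


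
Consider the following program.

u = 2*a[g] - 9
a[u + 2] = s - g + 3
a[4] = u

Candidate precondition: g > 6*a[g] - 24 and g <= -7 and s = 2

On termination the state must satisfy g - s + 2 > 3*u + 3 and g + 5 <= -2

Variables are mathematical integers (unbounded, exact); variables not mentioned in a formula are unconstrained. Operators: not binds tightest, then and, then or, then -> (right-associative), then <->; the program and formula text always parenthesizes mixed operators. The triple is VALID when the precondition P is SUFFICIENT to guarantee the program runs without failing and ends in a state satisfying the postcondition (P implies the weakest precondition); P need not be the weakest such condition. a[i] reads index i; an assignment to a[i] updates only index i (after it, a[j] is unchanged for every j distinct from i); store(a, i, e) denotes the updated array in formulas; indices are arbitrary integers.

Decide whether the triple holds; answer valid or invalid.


Working backward. After the program, the postcondition g - s + 2 > 3*u + 3 and g + 5 <= -2 must hold; in canonical form it is g > s + 3*u + 1 and g <= -7.
Before a[4] := u: g > s + 3*u + 1 and g <= -7
Before a[u + 2] := s - g + 3: g > s + 3*u + 1 and g <= -7
Before u := 2*a[g] - 9: g > 6*a[g] + s - 26 and g <= -7
The weakest precondition is g > 6*a[g] + s - 26 and g <= -7.
Check whether g > 6*a[g] - 24 and g <= -7 and s = 2 implies it.
Every state satisfying the precondition satisfies the weakest precondition: the implication holds.
Answer: valid


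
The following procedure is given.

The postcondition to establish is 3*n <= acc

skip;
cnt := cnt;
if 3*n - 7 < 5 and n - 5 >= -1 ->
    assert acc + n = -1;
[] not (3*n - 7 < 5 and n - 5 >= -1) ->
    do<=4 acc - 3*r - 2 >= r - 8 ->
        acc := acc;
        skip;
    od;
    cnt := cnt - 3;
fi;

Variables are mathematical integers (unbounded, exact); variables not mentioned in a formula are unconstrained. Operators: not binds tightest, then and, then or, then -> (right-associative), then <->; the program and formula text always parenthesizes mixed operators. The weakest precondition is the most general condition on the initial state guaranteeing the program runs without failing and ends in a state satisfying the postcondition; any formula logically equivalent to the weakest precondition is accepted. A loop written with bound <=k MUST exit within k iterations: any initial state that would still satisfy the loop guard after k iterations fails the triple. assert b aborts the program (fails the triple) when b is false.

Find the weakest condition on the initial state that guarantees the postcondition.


Working backward. After the program, 3*n <= acc must hold.
Then branch requires acc + n = -1 and 3*n <= acc; else branch requires (acc >= 4*r - 6 -> ((acc >= 4*r - 6 -> ((acc >= 4*r - 6 -> ((acc >= 4*r - 6 -> ((not (acc >= 4*r - 6)) and 3*n <= acc)) and ((not (acc >= 4*r - 6)) -> 3*n <= acc))) and ((not (acc >= 4*r - 6)) -> 3*n <= acc))) and ((not (acc >= 4*r - 6)) -> 3*n <= acc))) and ((not (acc >= 4*r - 6)) -> 3*n <= acc).
Before the if: ((3*n < 12 and n >= 4) -> (acc + n = -1 and 3*n <= acc)) and ((not (3*n < 12 and n >= 4)) -> ((acc >= 4*r - 6 -> ((acc >= 4*r - 6 -> ((acc >= 4*r - 6 -> ((acc >= 4*r - 6 -> ((not (acc >= 4*r - 6)) and 3*n <= acc)) and ((not (acc >= 4*r - 6)) -> 3*n <= acc))) and ((not (acc >= 4*r - 6)) -> 3*n <= acc))) and ((not (acc >= 4*r - 6)) -> 3*n <= acc))) and ((not (acc >= 4*r - 6)) -> 3*n <= acc)))
Before cnt := cnt: ((3*n < 12 and n >= 4) -> (acc + n = -1 and 3*n <= acc)) and ((not (3*n < 12 and n >= 4)) -> ((acc >= 4*r - 6 -> ((acc >= 4*r - 6 -> ((acc >= 4*r - 6 -> ((acc >= 4*r - 6 -> ((not (acc >= 4*r - 6)) and 3*n <= acc)) and ((not (acc >= 4*r - 6)) -> 3*n <= acc))) and ((not (acc >= 4*r - 6)) -> 3*n <= acc))) and ((not (acc >= 4*r - 6)) -> 3*n <= acc))) and ((not (acc >= 4*r - 6)) -> 3*n <= acc)))
Before skip: ((3*n < 12 and n >= 4) -> (acc + n = -1 and 3*n <= acc)) and ((not (3*n < 12 and n >= 4)) -> ((acc >= 4*r - 6 -> ((acc >= 4*r - 6 -> ((acc >= 4*r - 6 -> ((acc >= 4*r - 6 -> ((not (acc >= 4*r - 6)) and 3*n <= acc)) and ((not (acc >= 4*r - 6)) -> 3*n <= acc))) and ((not (acc >= 4*r - 6)) -> 3*n <= acc))) and ((not (acc >= 4*r - 6)) -> 3*n <= acc))) and ((not (acc >= 4*r - 6)) -> 3*n <= acc)))
Answer: WP = ((3*n < 12 and n >= 4) -> (acc + n = -1 and 3*n <= acc)) and ((not (3*n < 12 and n >= 4)) -> ((acc >= 4*r - 6 -> ((acc >= 4*r - 6 -> ((acc >= 4*r - 6 -> ((acc >= 4*r - 6 -> ((not (acc >= 4*r - 6)) and 3*n <= acc)) and ((not (acc >= 4*r - 6)) -> 3*n <= acc))) and ((not (acc >= 4*r - 6)) -> 3*n <= acc))) and ((not (acc >= 4*r - 6)) -> 3*n <= acc))) and ((not (acc >= 4*r - 6)) -> 3*n <= acc)))


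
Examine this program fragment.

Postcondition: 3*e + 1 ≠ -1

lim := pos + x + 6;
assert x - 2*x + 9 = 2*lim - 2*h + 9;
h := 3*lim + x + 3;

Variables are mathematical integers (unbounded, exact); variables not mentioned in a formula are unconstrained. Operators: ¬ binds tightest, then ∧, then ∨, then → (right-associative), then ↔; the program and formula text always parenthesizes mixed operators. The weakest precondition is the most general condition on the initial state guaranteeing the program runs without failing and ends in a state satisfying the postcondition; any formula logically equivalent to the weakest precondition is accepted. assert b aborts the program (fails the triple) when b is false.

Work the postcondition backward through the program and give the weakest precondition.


Working backward. After the program, the postcondition 3*e + 1 ≠ -1 must hold; in canonical form it is 3*e ≠ -2.
Before h := 3*lim + x + 3: 3*e ≠ -2
Before assert x - 2*x + 9 = 2*lim - 2*h + 9: 2*h = 2*lim + x ∧ 3*e ≠ -2
Before lim := pos + x + 6: 2*h = 2*pos + 3*x + 12 ∧ 3*e ≠ -2
Answer: WP = 2*h = 2*pos + 3*x + 12 ∧ 3*e ≠ -2


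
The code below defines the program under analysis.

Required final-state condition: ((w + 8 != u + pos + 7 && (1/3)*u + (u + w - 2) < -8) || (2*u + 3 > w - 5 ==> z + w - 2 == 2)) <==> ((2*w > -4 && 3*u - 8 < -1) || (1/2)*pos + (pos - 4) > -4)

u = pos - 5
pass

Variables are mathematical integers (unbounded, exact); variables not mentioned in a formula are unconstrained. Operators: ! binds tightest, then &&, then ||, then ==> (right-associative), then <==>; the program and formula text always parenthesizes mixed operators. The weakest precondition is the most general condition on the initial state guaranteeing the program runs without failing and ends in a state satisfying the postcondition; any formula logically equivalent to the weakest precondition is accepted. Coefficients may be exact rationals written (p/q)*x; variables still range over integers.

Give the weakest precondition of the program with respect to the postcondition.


Working backward. After the program, the postcondition ((w + 8 != u + pos + 7 && (1/3)*u + (u + w - 2) < -8) || (2*u + 3 > w - 5 ==> z + w - 2 == 2)) <==> ((2*w > -4 && 3*u - 8 < -1) || (1/2)*pos + (pos - 4) > -4) must hold; in canonical form it is ((w != pos + u - 1 && (4/3)*u + w < -6) || (2*u > w - 8 ==> w + z == 4)) <==> ((2*w > -4 && 3*u < 7) || (3/2)*pos > 0).
Before skip: ((w != pos + u - 1 && (4/3)*u + w < -6) || (2*u > w - 8 ==> w + z == 4)) <==> ((2*w > -4 && 3*u < 7) || (3/2)*pos > 0)
Before u := pos - 5: ((w != 2*pos - 6 && (4/3)*pos + w < 2/3) || (2*pos > w + 2 ==> w + z == 4)) <==> ((2*w > -4 && 3*pos < 22) || (3/2)*pos > 0)
Answer: WP = ((w != 2*pos - 6 && (4/3)*pos + w < 2/3) || (2*pos > w + 2 ==> w + z == 4)) <==> ((2*w > -4 && 3*pos < 22) || (3/2)*pos > 0)


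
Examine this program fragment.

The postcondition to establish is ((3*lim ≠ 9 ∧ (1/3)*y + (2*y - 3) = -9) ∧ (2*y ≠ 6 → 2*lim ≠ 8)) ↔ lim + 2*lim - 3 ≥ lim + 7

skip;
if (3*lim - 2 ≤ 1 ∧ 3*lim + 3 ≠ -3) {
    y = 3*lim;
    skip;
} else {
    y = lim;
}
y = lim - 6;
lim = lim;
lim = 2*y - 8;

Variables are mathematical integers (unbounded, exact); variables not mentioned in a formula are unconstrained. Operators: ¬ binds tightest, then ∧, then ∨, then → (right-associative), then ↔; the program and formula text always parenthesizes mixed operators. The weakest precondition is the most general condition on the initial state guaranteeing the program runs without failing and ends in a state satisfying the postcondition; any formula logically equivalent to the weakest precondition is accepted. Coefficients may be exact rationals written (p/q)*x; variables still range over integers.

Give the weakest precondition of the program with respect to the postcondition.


Working backward. After the program, the postcondition ((3*lim ≠ 9 ∧ (1/3)*y + (2*y - 3) = -9) ∧ (2*y ≠ 6 → 2*lim ≠ 8)) ↔ lim + 2*lim - 3 ≥ lim + 7 must hold; in canonical form it is (3*lim ≠ 9 ∧ (7/3)*y = -6 ∧ (2*y ≠ 6 → 2*lim ≠ 8)) ↔ 2*lim ≥ 10.
Before lim := 2*y - 8: (6*y ≠ 33 ∧ (7/3)*y = -6 ∧ (2*y ≠ 6 → 4*y ≠ 24)) ↔ 4*y ≥ 26
Before lim := lim: (6*y ≠ 33 ∧ (7/3)*y = -6 ∧ (2*y ≠ 6 → 4*y ≠ 24)) ↔ 4*y ≥ 26
Before y := lim - 6: (6*lim ≠ 69 ∧ (7/3)*lim = 8 ∧ (2*lim ≠ 18 → 4*lim ≠ 48)) ↔ 4*lim ≥ 50
Then branch requires (6*lim ≠ 69 ∧ (7/3)*lim = 8 ∧ (2*lim ≠ 18 → 4*lim ≠ 48)) ↔ 4*lim ≥ 50; else branch requires (6*lim ≠ 69 ∧ (7/3)*lim = 8 ∧ (2*lim ≠ 18 → 4*lim ≠ 48)) ↔ 4*lim ≥ 50.
Before the if: ((3*lim ≤ 3 ∧ 3*lim ≠ -6) → ((6*lim ≠ 69 ∧ (7/3)*lim = 8 ∧ (2*lim ≠ 18 → 4*lim ≠ 48)) ↔ 4*lim ≥ 50)) ∧ ((¬(3*lim ≤ 3 ∧ 3*lim ≠ -6)) → ((6*lim ≠ 69 ∧ (7/3)*lim = 8 ∧ (2*lim ≠ 18 → 4*lim ≠ 48)) ↔ 4*lim ≥ 50))
Before skip: ((3*lim ≤ 3 ∧ 3*lim ≠ -6) → ((6*lim ≠ 69 ∧ (7/3)*lim = 8 ∧ (2*lim ≠ 18 → 4*lim ≠ 48)) ↔ 4*lim ≥ 50)) ∧ ((¬(3*lim ≤ 3 ∧ 3*lim ≠ -6)) → ((6*lim ≠ 69 ∧ (7/3)*lim = 8 ∧ (2*lim ≠ 18 → 4*lim ≠ 48)) ↔ 4*lim ≥ 50))
Answer: WP = ((3*lim ≤ 3 ∧ 3*lim ≠ -6) → ((6*lim ≠ 69 ∧ (7/3)*lim = 8 ∧ (2*lim ≠ 18 → 4*lim ≠ 48)) ↔ 4*lim ≥ 50)) ∧ ((¬(3*lim ≤ 3 ∧ 3*lim ≠ -6)) → ((6*lim ≠ 69 ∧ (7/3)*lim = 8 ∧ (2*lim ≠ 18 → 4*lim ≠ 48)) ↔ 4*lim ≥ 50))


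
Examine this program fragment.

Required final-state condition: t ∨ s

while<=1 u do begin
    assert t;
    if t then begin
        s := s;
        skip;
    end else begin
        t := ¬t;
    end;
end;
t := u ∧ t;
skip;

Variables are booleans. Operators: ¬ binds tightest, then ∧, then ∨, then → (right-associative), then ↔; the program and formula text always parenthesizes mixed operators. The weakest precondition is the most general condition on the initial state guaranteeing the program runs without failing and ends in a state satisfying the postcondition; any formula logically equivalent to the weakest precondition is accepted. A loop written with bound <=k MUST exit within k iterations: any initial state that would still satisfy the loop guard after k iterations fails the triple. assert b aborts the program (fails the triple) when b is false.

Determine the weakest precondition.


Working backward. After the program, t ∨ s must hold.
Before skip: t ∨ s
Before t := u ∧ t: (u ∧ t) ∨ s
Before the loop (bound <=1), unroll the exhaustion recursion (WP_0 = exit-now case; WP_j = one more guarded iteration, up to j = 1):
  WP_0: (¬u) ∧ ((u ∧ t) ∨ s)
  WP_1: (u → (t ∧ (t → ((¬u) ∧ ((u ∧ t) ∨ s))) ∧ ((¬t) → ((¬u) ∧ ((u ∧ (¬t)) ∨ s))))) ∧ ((¬u) → ((u ∧ t) ∨ s))
So before the loop: (u → (t ∧ (t → ((¬u) ∧ ((u ∧ t) ∨ s))) ∧ ((¬t) → ((¬u) ∧ ((u ∧ (¬t)) ∨ s))))) ∧ ((¬u) → ((u ∧ t) ∨ s))
Answer: WP = (u → (t ∧ (t → ((¬u) ∧ ((u ∧ t) ∨ s))) ∧ ((¬t) → ((¬u) ∧ ((u ∧ (¬t)) ∨ s))))) ∧ ((¬u) → ((u ∧ t) ∨ s))
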